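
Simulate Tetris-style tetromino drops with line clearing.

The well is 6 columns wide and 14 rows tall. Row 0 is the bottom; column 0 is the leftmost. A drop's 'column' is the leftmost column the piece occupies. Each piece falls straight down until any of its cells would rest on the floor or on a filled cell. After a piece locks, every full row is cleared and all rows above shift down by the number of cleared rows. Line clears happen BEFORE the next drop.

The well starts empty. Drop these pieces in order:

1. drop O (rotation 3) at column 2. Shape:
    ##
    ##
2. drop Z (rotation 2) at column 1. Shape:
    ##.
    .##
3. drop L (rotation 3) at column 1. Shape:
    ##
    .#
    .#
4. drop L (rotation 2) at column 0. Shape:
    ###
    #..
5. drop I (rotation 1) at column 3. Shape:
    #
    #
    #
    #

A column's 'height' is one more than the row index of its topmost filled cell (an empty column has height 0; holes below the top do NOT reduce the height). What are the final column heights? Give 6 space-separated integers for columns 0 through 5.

Drop 1: O rot3 at col 2 lands with bottom-row=0; cleared 0 line(s) (total 0); column heights now [0 0 2 2 0 0], max=2
Drop 2: Z rot2 at col 1 lands with bottom-row=2; cleared 0 line(s) (total 0); column heights now [0 4 4 3 0 0], max=4
Drop 3: L rot3 at col 1 lands with bottom-row=4; cleared 0 line(s) (total 0); column heights now [0 7 7 3 0 0], max=7
Drop 4: L rot2 at col 0 lands with bottom-row=6; cleared 0 line(s) (total 0); column heights now [8 8 8 3 0 0], max=8
Drop 5: I rot1 at col 3 lands with bottom-row=3; cleared 0 line(s) (total 0); column heights now [8 8 8 7 0 0], max=8

Answer: 8 8 8 7 0 0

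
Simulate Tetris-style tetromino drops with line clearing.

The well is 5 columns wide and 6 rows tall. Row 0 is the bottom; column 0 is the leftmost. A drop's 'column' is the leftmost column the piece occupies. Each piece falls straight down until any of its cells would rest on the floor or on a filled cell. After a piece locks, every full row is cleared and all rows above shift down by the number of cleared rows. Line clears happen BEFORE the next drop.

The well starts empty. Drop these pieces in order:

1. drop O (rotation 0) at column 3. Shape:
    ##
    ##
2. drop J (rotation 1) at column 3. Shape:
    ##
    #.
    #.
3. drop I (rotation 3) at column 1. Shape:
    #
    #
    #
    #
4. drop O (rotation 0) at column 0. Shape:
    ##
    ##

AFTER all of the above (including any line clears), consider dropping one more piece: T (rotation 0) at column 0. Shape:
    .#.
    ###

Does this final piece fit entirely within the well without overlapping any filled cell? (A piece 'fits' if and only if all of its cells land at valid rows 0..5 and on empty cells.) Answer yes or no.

Drop 1: O rot0 at col 3 lands with bottom-row=0; cleared 0 line(s) (total 0); column heights now [0 0 0 2 2], max=2
Drop 2: J rot1 at col 3 lands with bottom-row=2; cleared 0 line(s) (total 0); column heights now [0 0 0 5 5], max=5
Drop 3: I rot3 at col 1 lands with bottom-row=0; cleared 0 line(s) (total 0); column heights now [0 4 0 5 5], max=5
Drop 4: O rot0 at col 0 lands with bottom-row=4; cleared 0 line(s) (total 0); column heights now [6 6 0 5 5], max=6
Test piece T rot0 at col 0 (width 3): heights before test = [6 6 0 5 5]; fits = False

Answer: no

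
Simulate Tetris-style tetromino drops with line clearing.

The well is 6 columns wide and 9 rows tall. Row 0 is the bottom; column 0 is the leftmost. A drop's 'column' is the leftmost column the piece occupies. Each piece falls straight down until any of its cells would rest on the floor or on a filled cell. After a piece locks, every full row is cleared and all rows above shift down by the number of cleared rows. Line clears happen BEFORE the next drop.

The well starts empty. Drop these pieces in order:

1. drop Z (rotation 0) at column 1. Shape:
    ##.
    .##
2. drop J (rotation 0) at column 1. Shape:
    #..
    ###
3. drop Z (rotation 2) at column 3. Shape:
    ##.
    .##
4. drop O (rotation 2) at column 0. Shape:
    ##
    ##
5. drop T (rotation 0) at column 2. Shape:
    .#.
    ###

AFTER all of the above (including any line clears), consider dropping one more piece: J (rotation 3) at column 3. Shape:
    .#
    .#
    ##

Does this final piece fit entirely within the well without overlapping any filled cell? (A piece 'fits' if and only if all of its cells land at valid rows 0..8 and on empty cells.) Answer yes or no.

Answer: yes

Derivation:
Drop 1: Z rot0 at col 1 lands with bottom-row=0; cleared 0 line(s) (total 0); column heights now [0 2 2 1 0 0], max=2
Drop 2: J rot0 at col 1 lands with bottom-row=2; cleared 0 line(s) (total 0); column heights now [0 4 3 3 0 0], max=4
Drop 3: Z rot2 at col 3 lands with bottom-row=2; cleared 0 line(s) (total 0); column heights now [0 4 3 4 4 3], max=4
Drop 4: O rot2 at col 0 lands with bottom-row=4; cleared 0 line(s) (total 0); column heights now [6 6 3 4 4 3], max=6
Drop 5: T rot0 at col 2 lands with bottom-row=4; cleared 0 line(s) (total 0); column heights now [6 6 5 6 5 3], max=6
Test piece J rot3 at col 3 (width 2): heights before test = [6 6 5 6 5 3]; fits = True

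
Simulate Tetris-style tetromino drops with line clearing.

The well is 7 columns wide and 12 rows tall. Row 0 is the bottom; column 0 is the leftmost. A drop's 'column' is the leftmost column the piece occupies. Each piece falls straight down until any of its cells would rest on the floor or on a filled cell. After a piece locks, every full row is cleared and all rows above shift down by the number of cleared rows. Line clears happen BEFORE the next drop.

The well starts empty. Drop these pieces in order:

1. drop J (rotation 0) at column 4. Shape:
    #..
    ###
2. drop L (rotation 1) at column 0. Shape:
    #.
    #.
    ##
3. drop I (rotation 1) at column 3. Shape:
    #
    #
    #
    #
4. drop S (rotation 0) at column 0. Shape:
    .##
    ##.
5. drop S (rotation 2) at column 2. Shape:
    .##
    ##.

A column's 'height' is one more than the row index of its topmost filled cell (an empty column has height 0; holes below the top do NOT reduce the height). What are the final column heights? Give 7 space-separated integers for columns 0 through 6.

Answer: 4 5 6 7 7 1 1

Derivation:
Drop 1: J rot0 at col 4 lands with bottom-row=0; cleared 0 line(s) (total 0); column heights now [0 0 0 0 2 1 1], max=2
Drop 2: L rot1 at col 0 lands with bottom-row=0; cleared 0 line(s) (total 0); column heights now [3 1 0 0 2 1 1], max=3
Drop 3: I rot1 at col 3 lands with bottom-row=0; cleared 0 line(s) (total 0); column heights now [3 1 0 4 2 1 1], max=4
Drop 4: S rot0 at col 0 lands with bottom-row=3; cleared 0 line(s) (total 0); column heights now [4 5 5 4 2 1 1], max=5
Drop 5: S rot2 at col 2 lands with bottom-row=5; cleared 0 line(s) (total 0); column heights now [4 5 6 7 7 1 1], max=7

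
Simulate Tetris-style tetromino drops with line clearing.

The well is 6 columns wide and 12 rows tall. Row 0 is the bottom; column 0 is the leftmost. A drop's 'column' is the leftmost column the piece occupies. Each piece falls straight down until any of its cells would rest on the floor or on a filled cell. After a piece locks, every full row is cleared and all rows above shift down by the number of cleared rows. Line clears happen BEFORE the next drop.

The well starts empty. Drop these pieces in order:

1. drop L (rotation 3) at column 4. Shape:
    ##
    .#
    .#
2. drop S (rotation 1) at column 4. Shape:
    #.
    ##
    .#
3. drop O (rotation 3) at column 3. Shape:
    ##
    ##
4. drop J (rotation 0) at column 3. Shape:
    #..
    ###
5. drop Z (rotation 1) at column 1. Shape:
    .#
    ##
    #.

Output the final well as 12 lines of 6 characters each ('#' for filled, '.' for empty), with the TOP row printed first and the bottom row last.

Answer: ......
......
...#..
...###
...##.
...##.
....#.
....##
.....#
..#.##
.##..#
.#...#

Derivation:
Drop 1: L rot3 at col 4 lands with bottom-row=0; cleared 0 line(s) (total 0); column heights now [0 0 0 0 3 3], max=3
Drop 2: S rot1 at col 4 lands with bottom-row=3; cleared 0 line(s) (total 0); column heights now [0 0 0 0 6 5], max=6
Drop 3: O rot3 at col 3 lands with bottom-row=6; cleared 0 line(s) (total 0); column heights now [0 0 0 8 8 5], max=8
Drop 4: J rot0 at col 3 lands with bottom-row=8; cleared 0 line(s) (total 0); column heights now [0 0 0 10 9 9], max=10
Drop 5: Z rot1 at col 1 lands with bottom-row=0; cleared 0 line(s) (total 0); column heights now [0 2 3 10 9 9], max=10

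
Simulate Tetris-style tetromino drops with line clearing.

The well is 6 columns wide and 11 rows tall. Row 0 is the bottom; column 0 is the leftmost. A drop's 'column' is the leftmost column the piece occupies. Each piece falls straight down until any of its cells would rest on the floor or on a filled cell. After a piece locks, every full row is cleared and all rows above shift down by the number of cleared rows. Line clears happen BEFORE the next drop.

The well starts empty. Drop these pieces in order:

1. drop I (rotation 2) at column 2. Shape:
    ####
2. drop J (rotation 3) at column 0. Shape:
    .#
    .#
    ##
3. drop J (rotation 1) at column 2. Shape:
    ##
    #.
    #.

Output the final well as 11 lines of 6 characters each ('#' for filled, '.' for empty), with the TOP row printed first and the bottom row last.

Answer: ......
......
......
......
......
......
......
......
..##..
.##...
.##...

Derivation:
Drop 1: I rot2 at col 2 lands with bottom-row=0; cleared 0 line(s) (total 0); column heights now [0 0 1 1 1 1], max=1
Drop 2: J rot3 at col 0 lands with bottom-row=0; cleared 1 line(s) (total 1); column heights now [0 2 0 0 0 0], max=2
Drop 3: J rot1 at col 2 lands with bottom-row=0; cleared 0 line(s) (total 1); column heights now [0 2 3 3 0 0], max=3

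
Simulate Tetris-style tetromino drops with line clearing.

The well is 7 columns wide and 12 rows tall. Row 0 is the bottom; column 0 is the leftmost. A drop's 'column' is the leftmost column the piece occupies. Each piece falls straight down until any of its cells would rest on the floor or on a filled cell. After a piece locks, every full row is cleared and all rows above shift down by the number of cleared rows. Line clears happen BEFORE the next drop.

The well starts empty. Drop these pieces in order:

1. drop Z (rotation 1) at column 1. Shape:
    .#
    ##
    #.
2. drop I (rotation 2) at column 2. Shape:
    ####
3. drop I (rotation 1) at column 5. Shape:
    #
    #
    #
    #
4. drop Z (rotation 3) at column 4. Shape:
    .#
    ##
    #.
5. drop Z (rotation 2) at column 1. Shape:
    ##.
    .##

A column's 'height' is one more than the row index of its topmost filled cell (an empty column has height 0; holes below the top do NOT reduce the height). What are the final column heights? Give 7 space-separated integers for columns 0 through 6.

Answer: 0 6 6 5 9 10 0

Derivation:
Drop 1: Z rot1 at col 1 lands with bottom-row=0; cleared 0 line(s) (total 0); column heights now [0 2 3 0 0 0 0], max=3
Drop 2: I rot2 at col 2 lands with bottom-row=3; cleared 0 line(s) (total 0); column heights now [0 2 4 4 4 4 0], max=4
Drop 3: I rot1 at col 5 lands with bottom-row=4; cleared 0 line(s) (total 0); column heights now [0 2 4 4 4 8 0], max=8
Drop 4: Z rot3 at col 4 lands with bottom-row=7; cleared 0 line(s) (total 0); column heights now [0 2 4 4 9 10 0], max=10
Drop 5: Z rot2 at col 1 lands with bottom-row=4; cleared 0 line(s) (total 0); column heights now [0 6 6 5 9 10 0], max=10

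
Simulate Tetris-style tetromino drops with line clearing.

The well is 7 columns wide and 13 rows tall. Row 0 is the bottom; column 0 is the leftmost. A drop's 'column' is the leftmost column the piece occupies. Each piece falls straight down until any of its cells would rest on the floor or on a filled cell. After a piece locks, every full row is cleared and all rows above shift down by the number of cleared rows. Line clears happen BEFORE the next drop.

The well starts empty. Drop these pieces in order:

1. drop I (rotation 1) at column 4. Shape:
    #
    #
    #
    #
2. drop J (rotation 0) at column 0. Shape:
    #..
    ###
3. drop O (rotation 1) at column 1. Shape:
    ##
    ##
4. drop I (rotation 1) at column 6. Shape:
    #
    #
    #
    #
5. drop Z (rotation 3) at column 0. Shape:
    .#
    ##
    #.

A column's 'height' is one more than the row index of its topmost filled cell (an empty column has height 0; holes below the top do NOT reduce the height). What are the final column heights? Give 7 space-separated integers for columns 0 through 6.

Answer: 4 5 3 0 4 0 4

Derivation:
Drop 1: I rot1 at col 4 lands with bottom-row=0; cleared 0 line(s) (total 0); column heights now [0 0 0 0 4 0 0], max=4
Drop 2: J rot0 at col 0 lands with bottom-row=0; cleared 0 line(s) (total 0); column heights now [2 1 1 0 4 0 0], max=4
Drop 3: O rot1 at col 1 lands with bottom-row=1; cleared 0 line(s) (total 0); column heights now [2 3 3 0 4 0 0], max=4
Drop 4: I rot1 at col 6 lands with bottom-row=0; cleared 0 line(s) (total 0); column heights now [2 3 3 0 4 0 4], max=4
Drop 5: Z rot3 at col 0 lands with bottom-row=2; cleared 0 line(s) (total 0); column heights now [4 5 3 0 4 0 4], max=5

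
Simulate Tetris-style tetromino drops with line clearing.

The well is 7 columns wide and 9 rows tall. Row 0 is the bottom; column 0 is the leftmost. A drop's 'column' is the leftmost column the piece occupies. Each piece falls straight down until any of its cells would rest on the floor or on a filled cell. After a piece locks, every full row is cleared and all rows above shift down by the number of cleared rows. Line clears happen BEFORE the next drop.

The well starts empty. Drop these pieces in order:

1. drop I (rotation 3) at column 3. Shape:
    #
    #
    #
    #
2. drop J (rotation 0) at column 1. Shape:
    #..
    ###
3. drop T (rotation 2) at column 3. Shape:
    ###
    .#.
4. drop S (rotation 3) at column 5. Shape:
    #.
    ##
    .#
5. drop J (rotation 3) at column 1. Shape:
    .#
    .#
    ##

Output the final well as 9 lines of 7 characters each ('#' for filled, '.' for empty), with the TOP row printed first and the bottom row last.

Drop 1: I rot3 at col 3 lands with bottom-row=0; cleared 0 line(s) (total 0); column heights now [0 0 0 4 0 0 0], max=4
Drop 2: J rot0 at col 1 lands with bottom-row=4; cleared 0 line(s) (total 0); column heights now [0 6 5 5 0 0 0], max=6
Drop 3: T rot2 at col 3 lands with bottom-row=4; cleared 0 line(s) (total 0); column heights now [0 6 5 6 6 6 0], max=6
Drop 4: S rot3 at col 5 lands with bottom-row=5; cleared 0 line(s) (total 0); column heights now [0 6 5 6 6 8 7], max=8
Drop 5: J rot3 at col 1 lands with bottom-row=6; cleared 0 line(s) (total 0); column heights now [0 7 9 6 6 8 7], max=9

Answer: ..#....
..#..#.
.##..##
.#.####
.####..
...#...
...#...
...#...
...#...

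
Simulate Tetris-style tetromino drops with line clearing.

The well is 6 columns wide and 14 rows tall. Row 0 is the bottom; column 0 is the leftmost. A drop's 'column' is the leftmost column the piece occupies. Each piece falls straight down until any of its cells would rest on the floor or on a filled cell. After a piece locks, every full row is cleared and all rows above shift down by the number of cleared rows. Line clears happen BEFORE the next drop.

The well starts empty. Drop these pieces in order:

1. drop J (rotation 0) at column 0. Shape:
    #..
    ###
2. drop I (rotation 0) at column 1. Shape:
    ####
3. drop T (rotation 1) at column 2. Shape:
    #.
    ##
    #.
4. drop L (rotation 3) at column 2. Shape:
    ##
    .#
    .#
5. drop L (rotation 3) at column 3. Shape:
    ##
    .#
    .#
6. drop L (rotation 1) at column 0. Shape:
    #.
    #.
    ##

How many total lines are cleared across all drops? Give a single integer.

Answer: 0

Derivation:
Drop 1: J rot0 at col 0 lands with bottom-row=0; cleared 0 line(s) (total 0); column heights now [2 1 1 0 0 0], max=2
Drop 2: I rot0 at col 1 lands with bottom-row=1; cleared 0 line(s) (total 0); column heights now [2 2 2 2 2 0], max=2
Drop 3: T rot1 at col 2 lands with bottom-row=2; cleared 0 line(s) (total 0); column heights now [2 2 5 4 2 0], max=5
Drop 4: L rot3 at col 2 lands with bottom-row=4; cleared 0 line(s) (total 0); column heights now [2 2 7 7 2 0], max=7
Drop 5: L rot3 at col 3 lands with bottom-row=5; cleared 0 line(s) (total 0); column heights now [2 2 7 8 8 0], max=8
Drop 6: L rot1 at col 0 lands with bottom-row=2; cleared 0 line(s) (total 0); column heights now [5 3 7 8 8 0], max=8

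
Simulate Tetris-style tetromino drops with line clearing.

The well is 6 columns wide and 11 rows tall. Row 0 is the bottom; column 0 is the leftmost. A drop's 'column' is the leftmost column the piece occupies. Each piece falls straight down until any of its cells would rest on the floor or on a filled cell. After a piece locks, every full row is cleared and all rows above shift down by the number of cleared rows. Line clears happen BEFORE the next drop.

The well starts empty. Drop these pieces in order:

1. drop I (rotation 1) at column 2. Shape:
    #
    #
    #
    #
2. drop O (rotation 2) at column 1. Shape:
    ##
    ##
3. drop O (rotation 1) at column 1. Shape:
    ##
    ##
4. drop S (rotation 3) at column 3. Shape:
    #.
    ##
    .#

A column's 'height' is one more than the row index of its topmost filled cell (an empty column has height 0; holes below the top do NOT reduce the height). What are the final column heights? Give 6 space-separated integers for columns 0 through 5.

Answer: 0 8 8 3 2 0

Derivation:
Drop 1: I rot1 at col 2 lands with bottom-row=0; cleared 0 line(s) (total 0); column heights now [0 0 4 0 0 0], max=4
Drop 2: O rot2 at col 1 lands with bottom-row=4; cleared 0 line(s) (total 0); column heights now [0 6 6 0 0 0], max=6
Drop 3: O rot1 at col 1 lands with bottom-row=6; cleared 0 line(s) (total 0); column heights now [0 8 8 0 0 0], max=8
Drop 4: S rot3 at col 3 lands with bottom-row=0; cleared 0 line(s) (total 0); column heights now [0 8 8 3 2 0], max=8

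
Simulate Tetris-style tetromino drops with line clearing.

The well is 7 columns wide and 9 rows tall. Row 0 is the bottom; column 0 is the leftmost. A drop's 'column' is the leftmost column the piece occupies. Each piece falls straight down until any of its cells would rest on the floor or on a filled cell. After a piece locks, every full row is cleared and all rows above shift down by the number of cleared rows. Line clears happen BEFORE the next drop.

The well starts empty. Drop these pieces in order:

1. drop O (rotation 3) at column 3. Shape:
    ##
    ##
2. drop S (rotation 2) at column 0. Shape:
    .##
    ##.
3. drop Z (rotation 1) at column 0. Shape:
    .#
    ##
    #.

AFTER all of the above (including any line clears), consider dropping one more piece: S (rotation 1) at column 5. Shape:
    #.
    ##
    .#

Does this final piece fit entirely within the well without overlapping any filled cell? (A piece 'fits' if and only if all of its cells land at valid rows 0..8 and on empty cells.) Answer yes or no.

Answer: yes

Derivation:
Drop 1: O rot3 at col 3 lands with bottom-row=0; cleared 0 line(s) (total 0); column heights now [0 0 0 2 2 0 0], max=2
Drop 2: S rot2 at col 0 lands with bottom-row=0; cleared 0 line(s) (total 0); column heights now [1 2 2 2 2 0 0], max=2
Drop 3: Z rot1 at col 0 lands with bottom-row=1; cleared 0 line(s) (total 0); column heights now [3 4 2 2 2 0 0], max=4
Test piece S rot1 at col 5 (width 2): heights before test = [3 4 2 2 2 0 0]; fits = True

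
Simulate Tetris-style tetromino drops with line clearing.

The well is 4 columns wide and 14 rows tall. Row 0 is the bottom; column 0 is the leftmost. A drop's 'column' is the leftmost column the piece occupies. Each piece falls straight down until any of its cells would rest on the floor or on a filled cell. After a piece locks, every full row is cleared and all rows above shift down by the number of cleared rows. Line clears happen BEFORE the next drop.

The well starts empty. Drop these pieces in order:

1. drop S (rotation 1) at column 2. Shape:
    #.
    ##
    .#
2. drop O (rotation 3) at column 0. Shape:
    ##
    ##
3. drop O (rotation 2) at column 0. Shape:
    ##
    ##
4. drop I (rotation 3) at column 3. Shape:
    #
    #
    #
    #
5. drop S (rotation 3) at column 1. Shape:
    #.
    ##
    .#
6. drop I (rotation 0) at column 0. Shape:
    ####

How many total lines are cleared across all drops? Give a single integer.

Drop 1: S rot1 at col 2 lands with bottom-row=0; cleared 0 line(s) (total 0); column heights now [0 0 3 2], max=3
Drop 2: O rot3 at col 0 lands with bottom-row=0; cleared 1 line(s) (total 1); column heights now [1 1 2 1], max=2
Drop 3: O rot2 at col 0 lands with bottom-row=1; cleared 0 line(s) (total 1); column heights now [3 3 2 1], max=3
Drop 4: I rot3 at col 3 lands with bottom-row=1; cleared 1 line(s) (total 2); column heights now [2 2 0 4], max=4
Drop 5: S rot3 at col 1 lands with bottom-row=1; cleared 1 line(s) (total 3); column heights now [1 3 2 3], max=3
Drop 6: I rot0 at col 0 lands with bottom-row=3; cleared 1 line(s) (total 4); column heights now [1 3 2 3], max=3

Answer: 4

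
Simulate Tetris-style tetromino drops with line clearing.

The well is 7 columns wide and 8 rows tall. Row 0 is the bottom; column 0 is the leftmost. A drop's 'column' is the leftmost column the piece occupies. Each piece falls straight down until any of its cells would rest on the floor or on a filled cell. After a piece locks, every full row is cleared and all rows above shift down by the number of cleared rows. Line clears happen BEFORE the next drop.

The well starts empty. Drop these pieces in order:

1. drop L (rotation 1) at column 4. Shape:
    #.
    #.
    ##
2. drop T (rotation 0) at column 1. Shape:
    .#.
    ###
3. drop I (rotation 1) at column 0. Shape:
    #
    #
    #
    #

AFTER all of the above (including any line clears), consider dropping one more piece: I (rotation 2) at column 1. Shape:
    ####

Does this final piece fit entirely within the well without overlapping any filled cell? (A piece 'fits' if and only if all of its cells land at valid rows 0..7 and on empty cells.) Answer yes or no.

Drop 1: L rot1 at col 4 lands with bottom-row=0; cleared 0 line(s) (total 0); column heights now [0 0 0 0 3 1 0], max=3
Drop 2: T rot0 at col 1 lands with bottom-row=0; cleared 0 line(s) (total 0); column heights now [0 1 2 1 3 1 0], max=3
Drop 3: I rot1 at col 0 lands with bottom-row=0; cleared 0 line(s) (total 0); column heights now [4 1 2 1 3 1 0], max=4
Test piece I rot2 at col 1 (width 4): heights before test = [4 1 2 1 3 1 0]; fits = True

Answer: yes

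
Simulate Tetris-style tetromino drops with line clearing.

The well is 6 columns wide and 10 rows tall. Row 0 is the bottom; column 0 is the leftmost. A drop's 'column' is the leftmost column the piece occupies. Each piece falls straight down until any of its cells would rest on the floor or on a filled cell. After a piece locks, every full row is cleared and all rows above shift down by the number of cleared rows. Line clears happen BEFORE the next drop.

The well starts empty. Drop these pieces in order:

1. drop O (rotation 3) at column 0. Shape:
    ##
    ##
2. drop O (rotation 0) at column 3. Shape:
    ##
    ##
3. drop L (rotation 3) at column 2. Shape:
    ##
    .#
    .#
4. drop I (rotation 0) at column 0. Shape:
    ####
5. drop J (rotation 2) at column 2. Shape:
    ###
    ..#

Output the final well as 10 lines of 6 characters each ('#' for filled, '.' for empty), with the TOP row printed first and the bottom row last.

Answer: ......
......
......
..###.
#####.
..##..
...#..
...#..
##.##.
##.##.

Derivation:
Drop 1: O rot3 at col 0 lands with bottom-row=0; cleared 0 line(s) (total 0); column heights now [2 2 0 0 0 0], max=2
Drop 2: O rot0 at col 3 lands with bottom-row=0; cleared 0 line(s) (total 0); column heights now [2 2 0 2 2 0], max=2
Drop 3: L rot3 at col 2 lands with bottom-row=2; cleared 0 line(s) (total 0); column heights now [2 2 5 5 2 0], max=5
Drop 4: I rot0 at col 0 lands with bottom-row=5; cleared 0 line(s) (total 0); column heights now [6 6 6 6 2 0], max=6
Drop 5: J rot2 at col 2 lands with bottom-row=5; cleared 0 line(s) (total 0); column heights now [6 6 7 7 7 0], max=7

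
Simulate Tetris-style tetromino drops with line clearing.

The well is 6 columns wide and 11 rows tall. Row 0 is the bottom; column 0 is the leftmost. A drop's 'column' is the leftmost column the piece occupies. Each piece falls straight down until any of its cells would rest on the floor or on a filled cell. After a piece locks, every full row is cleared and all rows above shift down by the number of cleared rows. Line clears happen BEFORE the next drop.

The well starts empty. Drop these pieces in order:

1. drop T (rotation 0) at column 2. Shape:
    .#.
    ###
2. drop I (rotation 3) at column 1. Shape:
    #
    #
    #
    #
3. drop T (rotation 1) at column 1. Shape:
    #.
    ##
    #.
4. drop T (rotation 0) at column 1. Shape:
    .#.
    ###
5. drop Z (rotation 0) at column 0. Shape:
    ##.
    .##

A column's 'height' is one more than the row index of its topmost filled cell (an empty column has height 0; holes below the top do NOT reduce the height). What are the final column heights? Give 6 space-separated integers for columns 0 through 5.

Answer: 11 11 10 8 1 0

Derivation:
Drop 1: T rot0 at col 2 lands with bottom-row=0; cleared 0 line(s) (total 0); column heights now [0 0 1 2 1 0], max=2
Drop 2: I rot3 at col 1 lands with bottom-row=0; cleared 0 line(s) (total 0); column heights now [0 4 1 2 1 0], max=4
Drop 3: T rot1 at col 1 lands with bottom-row=4; cleared 0 line(s) (total 0); column heights now [0 7 6 2 1 0], max=7
Drop 4: T rot0 at col 1 lands with bottom-row=7; cleared 0 line(s) (total 0); column heights now [0 8 9 8 1 0], max=9
Drop 5: Z rot0 at col 0 lands with bottom-row=9; cleared 0 line(s) (total 0); column heights now [11 11 10 8 1 0], max=11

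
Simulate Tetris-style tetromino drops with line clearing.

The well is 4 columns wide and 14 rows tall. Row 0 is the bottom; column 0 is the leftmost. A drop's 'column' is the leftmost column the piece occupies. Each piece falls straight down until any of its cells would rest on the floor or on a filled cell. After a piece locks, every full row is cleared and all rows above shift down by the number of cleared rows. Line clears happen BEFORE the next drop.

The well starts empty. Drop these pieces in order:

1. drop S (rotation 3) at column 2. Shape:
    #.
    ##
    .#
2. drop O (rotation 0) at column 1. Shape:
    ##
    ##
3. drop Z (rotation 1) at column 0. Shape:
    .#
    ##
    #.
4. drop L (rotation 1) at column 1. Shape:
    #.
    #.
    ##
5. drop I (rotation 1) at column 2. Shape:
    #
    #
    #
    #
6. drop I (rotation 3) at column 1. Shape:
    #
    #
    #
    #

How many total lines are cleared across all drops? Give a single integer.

Drop 1: S rot3 at col 2 lands with bottom-row=0; cleared 0 line(s) (total 0); column heights now [0 0 3 2], max=3
Drop 2: O rot0 at col 1 lands with bottom-row=3; cleared 0 line(s) (total 0); column heights now [0 5 5 2], max=5
Drop 3: Z rot1 at col 0 lands with bottom-row=4; cleared 0 line(s) (total 0); column heights now [6 7 5 2], max=7
Drop 4: L rot1 at col 1 lands with bottom-row=7; cleared 0 line(s) (total 0); column heights now [6 10 8 2], max=10
Drop 5: I rot1 at col 2 lands with bottom-row=8; cleared 0 line(s) (total 0); column heights now [6 10 12 2], max=12
Drop 6: I rot3 at col 1 lands with bottom-row=10; cleared 0 line(s) (total 0); column heights now [6 14 12 2], max=14

Answer: 0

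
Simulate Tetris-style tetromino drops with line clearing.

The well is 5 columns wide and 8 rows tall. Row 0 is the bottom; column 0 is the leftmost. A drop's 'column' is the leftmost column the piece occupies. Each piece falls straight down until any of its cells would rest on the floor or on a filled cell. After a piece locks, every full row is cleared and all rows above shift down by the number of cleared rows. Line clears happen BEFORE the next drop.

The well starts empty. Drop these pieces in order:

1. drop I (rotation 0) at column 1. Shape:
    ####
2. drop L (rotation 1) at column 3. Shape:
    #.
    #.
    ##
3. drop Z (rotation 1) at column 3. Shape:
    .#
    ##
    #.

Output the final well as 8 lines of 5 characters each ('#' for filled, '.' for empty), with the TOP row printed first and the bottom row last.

Drop 1: I rot0 at col 1 lands with bottom-row=0; cleared 0 line(s) (total 0); column heights now [0 1 1 1 1], max=1
Drop 2: L rot1 at col 3 lands with bottom-row=1; cleared 0 line(s) (total 0); column heights now [0 1 1 4 2], max=4
Drop 3: Z rot1 at col 3 lands with bottom-row=4; cleared 0 line(s) (total 0); column heights now [0 1 1 6 7], max=7

Answer: .....
....#
...##
...#.
...#.
...#.
...##
.####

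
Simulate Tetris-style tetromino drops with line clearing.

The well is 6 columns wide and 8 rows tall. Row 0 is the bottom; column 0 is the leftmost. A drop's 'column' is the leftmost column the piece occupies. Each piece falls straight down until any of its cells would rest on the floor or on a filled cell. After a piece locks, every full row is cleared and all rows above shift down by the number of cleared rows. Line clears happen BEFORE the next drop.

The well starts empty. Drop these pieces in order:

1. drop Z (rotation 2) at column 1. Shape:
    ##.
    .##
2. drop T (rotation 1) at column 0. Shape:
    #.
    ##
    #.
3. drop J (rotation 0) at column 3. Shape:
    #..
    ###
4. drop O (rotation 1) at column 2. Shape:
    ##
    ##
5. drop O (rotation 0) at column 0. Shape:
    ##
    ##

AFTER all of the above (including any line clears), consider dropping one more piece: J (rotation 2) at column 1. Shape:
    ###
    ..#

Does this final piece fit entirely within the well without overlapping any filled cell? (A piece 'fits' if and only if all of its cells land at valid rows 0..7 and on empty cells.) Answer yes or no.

Drop 1: Z rot2 at col 1 lands with bottom-row=0; cleared 0 line(s) (total 0); column heights now [0 2 2 1 0 0], max=2
Drop 2: T rot1 at col 0 lands with bottom-row=1; cleared 0 line(s) (total 0); column heights now [4 3 2 1 0 0], max=4
Drop 3: J rot0 at col 3 lands with bottom-row=1; cleared 1 line(s) (total 1); column heights now [3 2 1 2 0 0], max=3
Drop 4: O rot1 at col 2 lands with bottom-row=2; cleared 0 line(s) (total 1); column heights now [3 2 4 4 0 0], max=4
Drop 5: O rot0 at col 0 lands with bottom-row=3; cleared 0 line(s) (total 1); column heights now [5 5 4 4 0 0], max=5
Test piece J rot2 at col 1 (width 3): heights before test = [5 5 4 4 0 0]; fits = True

Answer: yes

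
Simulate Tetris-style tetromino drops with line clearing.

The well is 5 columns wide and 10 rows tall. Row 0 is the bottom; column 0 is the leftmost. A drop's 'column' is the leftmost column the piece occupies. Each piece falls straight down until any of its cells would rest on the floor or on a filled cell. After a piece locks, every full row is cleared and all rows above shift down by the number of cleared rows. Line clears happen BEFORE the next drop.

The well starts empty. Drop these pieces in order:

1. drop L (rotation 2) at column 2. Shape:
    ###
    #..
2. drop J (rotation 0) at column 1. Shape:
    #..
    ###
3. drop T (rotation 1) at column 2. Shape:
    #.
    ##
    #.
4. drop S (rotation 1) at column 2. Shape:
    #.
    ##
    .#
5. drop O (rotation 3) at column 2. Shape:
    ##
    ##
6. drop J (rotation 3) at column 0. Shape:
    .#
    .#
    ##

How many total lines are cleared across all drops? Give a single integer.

Drop 1: L rot2 at col 2 lands with bottom-row=0; cleared 0 line(s) (total 0); column heights now [0 0 2 2 2], max=2
Drop 2: J rot0 at col 1 lands with bottom-row=2; cleared 0 line(s) (total 0); column heights now [0 4 3 3 2], max=4
Drop 3: T rot1 at col 2 lands with bottom-row=3; cleared 0 line(s) (total 0); column heights now [0 4 6 5 2], max=6
Drop 4: S rot1 at col 2 lands with bottom-row=5; cleared 0 line(s) (total 0); column heights now [0 4 8 7 2], max=8
Drop 5: O rot3 at col 2 lands with bottom-row=8; cleared 0 line(s) (total 0); column heights now [0 4 10 10 2], max=10
Drop 6: J rot3 at col 0 lands with bottom-row=4; cleared 0 line(s) (total 0); column heights now [5 7 10 10 2], max=10

Answer: 0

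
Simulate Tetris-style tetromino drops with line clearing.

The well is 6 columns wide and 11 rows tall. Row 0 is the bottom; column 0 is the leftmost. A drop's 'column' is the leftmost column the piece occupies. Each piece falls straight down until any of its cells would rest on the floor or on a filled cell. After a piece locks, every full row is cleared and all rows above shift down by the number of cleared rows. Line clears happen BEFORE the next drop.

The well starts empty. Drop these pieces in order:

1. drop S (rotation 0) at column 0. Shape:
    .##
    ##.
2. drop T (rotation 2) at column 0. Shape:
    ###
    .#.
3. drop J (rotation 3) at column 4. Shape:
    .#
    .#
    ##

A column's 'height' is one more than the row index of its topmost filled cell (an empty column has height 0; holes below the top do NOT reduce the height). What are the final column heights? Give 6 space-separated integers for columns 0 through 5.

Drop 1: S rot0 at col 0 lands with bottom-row=0; cleared 0 line(s) (total 0); column heights now [1 2 2 0 0 0], max=2
Drop 2: T rot2 at col 0 lands with bottom-row=2; cleared 0 line(s) (total 0); column heights now [4 4 4 0 0 0], max=4
Drop 3: J rot3 at col 4 lands with bottom-row=0; cleared 0 line(s) (total 0); column heights now [4 4 4 0 1 3], max=4

Answer: 4 4 4 0 1 3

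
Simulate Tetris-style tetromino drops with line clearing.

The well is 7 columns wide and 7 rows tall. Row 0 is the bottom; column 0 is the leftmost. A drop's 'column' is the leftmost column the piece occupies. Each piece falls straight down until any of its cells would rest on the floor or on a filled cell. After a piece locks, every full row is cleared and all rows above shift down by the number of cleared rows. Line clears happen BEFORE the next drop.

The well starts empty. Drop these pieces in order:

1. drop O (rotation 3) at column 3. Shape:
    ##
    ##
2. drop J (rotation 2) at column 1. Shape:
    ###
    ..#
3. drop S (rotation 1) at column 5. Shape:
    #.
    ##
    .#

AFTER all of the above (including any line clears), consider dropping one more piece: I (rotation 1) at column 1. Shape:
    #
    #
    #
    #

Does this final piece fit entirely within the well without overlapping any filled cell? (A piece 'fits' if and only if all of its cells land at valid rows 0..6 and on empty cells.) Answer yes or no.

Answer: no

Derivation:
Drop 1: O rot3 at col 3 lands with bottom-row=0; cleared 0 line(s) (total 0); column heights now [0 0 0 2 2 0 0], max=2
Drop 2: J rot2 at col 1 lands with bottom-row=2; cleared 0 line(s) (total 0); column heights now [0 4 4 4 2 0 0], max=4
Drop 3: S rot1 at col 5 lands with bottom-row=0; cleared 0 line(s) (total 0); column heights now [0 4 4 4 2 3 2], max=4
Test piece I rot1 at col 1 (width 1): heights before test = [0 4 4 4 2 3 2]; fits = False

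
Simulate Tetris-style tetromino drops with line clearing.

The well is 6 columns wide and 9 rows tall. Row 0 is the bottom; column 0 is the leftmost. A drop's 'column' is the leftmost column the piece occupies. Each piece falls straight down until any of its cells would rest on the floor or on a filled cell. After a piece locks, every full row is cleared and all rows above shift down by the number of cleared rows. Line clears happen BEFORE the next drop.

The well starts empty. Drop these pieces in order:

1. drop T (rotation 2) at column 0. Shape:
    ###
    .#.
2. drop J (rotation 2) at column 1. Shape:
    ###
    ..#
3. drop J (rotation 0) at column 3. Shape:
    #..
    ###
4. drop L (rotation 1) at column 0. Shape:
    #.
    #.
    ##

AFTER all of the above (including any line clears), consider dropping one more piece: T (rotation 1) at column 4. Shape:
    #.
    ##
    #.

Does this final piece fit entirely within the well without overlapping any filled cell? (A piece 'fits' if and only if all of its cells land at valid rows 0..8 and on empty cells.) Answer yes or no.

Drop 1: T rot2 at col 0 lands with bottom-row=0; cleared 0 line(s) (total 0); column heights now [2 2 2 0 0 0], max=2
Drop 2: J rot2 at col 1 lands with bottom-row=1; cleared 0 line(s) (total 0); column heights now [2 3 3 3 0 0], max=3
Drop 3: J rot0 at col 3 lands with bottom-row=3; cleared 0 line(s) (total 0); column heights now [2 3 3 5 4 4], max=5
Drop 4: L rot1 at col 0 lands with bottom-row=3; cleared 0 line(s) (total 0); column heights now [6 4 3 5 4 4], max=6
Test piece T rot1 at col 4 (width 2): heights before test = [6 4 3 5 4 4]; fits = True

Answer: yes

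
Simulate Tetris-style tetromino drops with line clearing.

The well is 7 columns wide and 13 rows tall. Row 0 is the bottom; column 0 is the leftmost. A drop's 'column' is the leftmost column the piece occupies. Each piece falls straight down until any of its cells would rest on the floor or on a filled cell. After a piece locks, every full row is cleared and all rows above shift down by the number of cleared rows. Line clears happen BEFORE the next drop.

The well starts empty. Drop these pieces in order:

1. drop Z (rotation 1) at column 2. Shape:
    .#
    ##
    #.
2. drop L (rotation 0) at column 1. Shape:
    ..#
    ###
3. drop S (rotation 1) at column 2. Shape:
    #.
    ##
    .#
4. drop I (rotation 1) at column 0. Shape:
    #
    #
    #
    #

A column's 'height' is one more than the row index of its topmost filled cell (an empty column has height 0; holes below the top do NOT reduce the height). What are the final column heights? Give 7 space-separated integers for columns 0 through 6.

Answer: 4 4 8 7 0 0 0

Derivation:
Drop 1: Z rot1 at col 2 lands with bottom-row=0; cleared 0 line(s) (total 0); column heights now [0 0 2 3 0 0 0], max=3
Drop 2: L rot0 at col 1 lands with bottom-row=3; cleared 0 line(s) (total 0); column heights now [0 4 4 5 0 0 0], max=5
Drop 3: S rot1 at col 2 lands with bottom-row=5; cleared 0 line(s) (total 0); column heights now [0 4 8 7 0 0 0], max=8
Drop 4: I rot1 at col 0 lands with bottom-row=0; cleared 0 line(s) (total 0); column heights now [4 4 8 7 0 0 0], max=8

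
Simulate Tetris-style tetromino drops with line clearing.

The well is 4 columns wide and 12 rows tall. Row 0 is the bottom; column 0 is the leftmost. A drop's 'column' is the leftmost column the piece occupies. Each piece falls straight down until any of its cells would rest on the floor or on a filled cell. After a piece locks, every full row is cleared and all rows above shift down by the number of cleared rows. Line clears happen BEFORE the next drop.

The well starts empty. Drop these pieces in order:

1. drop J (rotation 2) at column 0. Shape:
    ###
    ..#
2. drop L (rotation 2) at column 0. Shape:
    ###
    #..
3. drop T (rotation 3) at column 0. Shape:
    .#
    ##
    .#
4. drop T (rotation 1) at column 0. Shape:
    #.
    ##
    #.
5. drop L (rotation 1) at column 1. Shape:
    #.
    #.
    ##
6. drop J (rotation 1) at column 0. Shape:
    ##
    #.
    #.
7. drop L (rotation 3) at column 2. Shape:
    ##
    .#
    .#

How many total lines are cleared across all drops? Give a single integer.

Answer: 2

Derivation:
Drop 1: J rot2 at col 0 lands with bottom-row=0; cleared 0 line(s) (total 0); column heights now [2 2 2 0], max=2
Drop 2: L rot2 at col 0 lands with bottom-row=2; cleared 0 line(s) (total 0); column heights now [4 4 4 0], max=4
Drop 3: T rot3 at col 0 lands with bottom-row=4; cleared 0 line(s) (total 0); column heights now [6 7 4 0], max=7
Drop 4: T rot1 at col 0 lands with bottom-row=6; cleared 0 line(s) (total 0); column heights now [9 8 4 0], max=9
Drop 5: L rot1 at col 1 lands with bottom-row=8; cleared 0 line(s) (total 0); column heights now [9 11 9 0], max=11
Drop 6: J rot1 at col 0 lands with bottom-row=9; cleared 0 line(s) (total 0); column heights now [12 12 9 0], max=12
Drop 7: L rot3 at col 2 lands with bottom-row=7; cleared 2 line(s) (total 2); column heights now [10 10 4 8], max=10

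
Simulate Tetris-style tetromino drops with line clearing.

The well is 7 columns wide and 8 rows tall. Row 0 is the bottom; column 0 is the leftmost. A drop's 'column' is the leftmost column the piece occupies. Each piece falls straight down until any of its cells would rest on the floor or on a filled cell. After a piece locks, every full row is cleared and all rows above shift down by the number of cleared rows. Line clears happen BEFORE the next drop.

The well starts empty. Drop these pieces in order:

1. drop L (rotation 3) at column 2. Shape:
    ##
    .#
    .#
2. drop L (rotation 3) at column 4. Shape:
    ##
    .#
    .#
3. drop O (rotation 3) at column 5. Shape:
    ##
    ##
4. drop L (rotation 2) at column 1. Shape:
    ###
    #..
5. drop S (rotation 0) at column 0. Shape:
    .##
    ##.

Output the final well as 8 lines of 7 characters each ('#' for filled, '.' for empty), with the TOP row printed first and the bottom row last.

Drop 1: L rot3 at col 2 lands with bottom-row=0; cleared 0 line(s) (total 0); column heights now [0 0 3 3 0 0 0], max=3
Drop 2: L rot3 at col 4 lands with bottom-row=0; cleared 0 line(s) (total 0); column heights now [0 0 3 3 3 3 0], max=3
Drop 3: O rot3 at col 5 lands with bottom-row=3; cleared 0 line(s) (total 0); column heights now [0 0 3 3 3 5 5], max=5
Drop 4: L rot2 at col 1 lands with bottom-row=2; cleared 0 line(s) (total 0); column heights now [0 4 4 4 3 5 5], max=5
Drop 5: S rot0 at col 0 lands with bottom-row=4; cleared 0 line(s) (total 0); column heights now [5 6 6 4 3 5 5], max=6

Answer: .......
.......
.##....
##...##
.###.##
.#####.
...#.#.
...#.#.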